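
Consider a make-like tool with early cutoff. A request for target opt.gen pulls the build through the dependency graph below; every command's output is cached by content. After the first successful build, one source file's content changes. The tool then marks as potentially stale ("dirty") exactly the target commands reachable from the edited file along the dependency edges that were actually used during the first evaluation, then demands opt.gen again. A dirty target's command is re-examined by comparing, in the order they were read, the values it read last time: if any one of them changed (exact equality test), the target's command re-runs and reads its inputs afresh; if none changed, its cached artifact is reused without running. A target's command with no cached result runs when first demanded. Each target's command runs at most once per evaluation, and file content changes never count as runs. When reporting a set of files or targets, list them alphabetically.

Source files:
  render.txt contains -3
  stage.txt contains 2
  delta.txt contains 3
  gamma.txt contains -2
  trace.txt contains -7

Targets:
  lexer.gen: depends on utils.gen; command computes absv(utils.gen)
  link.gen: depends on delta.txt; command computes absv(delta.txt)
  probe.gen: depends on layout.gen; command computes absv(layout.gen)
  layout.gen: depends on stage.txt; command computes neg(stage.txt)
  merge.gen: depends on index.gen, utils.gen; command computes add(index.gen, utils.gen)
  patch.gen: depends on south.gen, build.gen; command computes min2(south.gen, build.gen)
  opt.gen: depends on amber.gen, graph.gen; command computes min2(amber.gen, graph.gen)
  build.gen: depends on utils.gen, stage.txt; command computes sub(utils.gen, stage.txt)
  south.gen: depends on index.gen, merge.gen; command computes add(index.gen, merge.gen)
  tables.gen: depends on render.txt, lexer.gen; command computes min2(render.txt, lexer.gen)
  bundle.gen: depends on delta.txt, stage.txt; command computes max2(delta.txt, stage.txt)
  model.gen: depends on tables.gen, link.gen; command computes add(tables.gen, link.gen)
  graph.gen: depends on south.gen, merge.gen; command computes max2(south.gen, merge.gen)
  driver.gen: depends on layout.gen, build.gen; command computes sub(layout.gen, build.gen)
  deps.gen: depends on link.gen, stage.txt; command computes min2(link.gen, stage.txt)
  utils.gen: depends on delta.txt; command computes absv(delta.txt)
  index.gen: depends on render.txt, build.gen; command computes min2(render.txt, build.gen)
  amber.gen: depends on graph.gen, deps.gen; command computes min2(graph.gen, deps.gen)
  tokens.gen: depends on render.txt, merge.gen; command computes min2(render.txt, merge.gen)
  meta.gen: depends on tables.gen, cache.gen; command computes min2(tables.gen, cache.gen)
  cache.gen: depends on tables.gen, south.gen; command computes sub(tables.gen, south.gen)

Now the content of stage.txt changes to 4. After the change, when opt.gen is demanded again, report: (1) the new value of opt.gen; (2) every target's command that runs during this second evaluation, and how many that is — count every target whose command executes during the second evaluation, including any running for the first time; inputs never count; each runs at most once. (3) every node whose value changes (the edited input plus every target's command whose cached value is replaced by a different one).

First demand of the output computes:
  link.gen = absv(3) = 3
  deps.gen = min2(3, 2) = 2
  utils.gen = absv(3) = 3
  build.gen = sub(3, 2) = 1
  index.gen = min2(-3, 1) = -3
  merge.gen = add(-3, 3) = 0
  south.gen = add(-3, 0) = -3
  graph.gen = max2(-3, 0) = 0
  amber.gen = min2(0, 2) = 0
  opt.gen = min2(0, 0) = 0

After the edit, cleaning proceeds:
  build.gen: a read changed (stage.txt 2->4) — executes, giving -1.
  deps.gen: a read changed (stage.txt 2->4) — executes, giving 3.
  index.gen: a read changed (build.gen 1->-1) — executes, giving -3 — identical to its old value.
  merge.gen: dirty, but its reads are unchanged (index.gen unchanged, utils.gen unchanged); cached 0 stands.
  south.gen: dirty, but its reads are unchanged (index.gen unchanged, merge.gen unchanged); cached -3 stands.
  graph.gen: dirty, but its reads are unchanged (south.gen unchanged, merge.gen unchanged); cached 0 stands.
  amber.gen: a read changed (deps.gen 2->3) — executes, giving 0 — identical to its old value.
  opt.gen: dirty, but its reads are unchanged (amber.gen unchanged, graph.gen unchanged); cached 0 stands.

Note where the cutoff bites: merge.gen is checked, finds nothing changed, and keeps its cache.

Demanding opt.gen again yields 0.
4 target commands run: amber.gen, build.gen, deps.gen, index.gen.
The nodes whose values change: build.gen, deps.gen, stage.txt.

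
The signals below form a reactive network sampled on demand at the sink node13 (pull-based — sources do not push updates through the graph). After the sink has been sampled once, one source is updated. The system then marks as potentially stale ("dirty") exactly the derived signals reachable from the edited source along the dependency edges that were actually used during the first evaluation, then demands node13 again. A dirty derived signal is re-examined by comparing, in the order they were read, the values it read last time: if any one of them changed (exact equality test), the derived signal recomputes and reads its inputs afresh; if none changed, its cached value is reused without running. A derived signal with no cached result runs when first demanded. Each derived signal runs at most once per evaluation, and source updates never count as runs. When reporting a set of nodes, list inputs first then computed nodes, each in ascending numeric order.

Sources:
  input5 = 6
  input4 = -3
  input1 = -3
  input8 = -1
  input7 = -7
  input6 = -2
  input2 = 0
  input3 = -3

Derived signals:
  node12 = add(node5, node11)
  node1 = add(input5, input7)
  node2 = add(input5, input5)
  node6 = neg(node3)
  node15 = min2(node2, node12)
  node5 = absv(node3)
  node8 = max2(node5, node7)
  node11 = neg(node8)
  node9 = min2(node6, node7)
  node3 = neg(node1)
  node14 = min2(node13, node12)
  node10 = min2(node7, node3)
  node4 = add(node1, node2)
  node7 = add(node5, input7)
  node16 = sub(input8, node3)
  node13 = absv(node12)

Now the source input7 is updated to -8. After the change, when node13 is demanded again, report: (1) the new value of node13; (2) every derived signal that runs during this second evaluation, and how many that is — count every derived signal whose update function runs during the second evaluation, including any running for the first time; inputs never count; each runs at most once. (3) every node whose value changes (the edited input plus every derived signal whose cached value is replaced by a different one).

node13 now evaluates to 0.
Run set: node1, node3, node5, node7, node8, node11, node12 (7 run).
Changed values: input7, node1, node3, node5, node8, node11.
The important point: at node13 every value read last time is unchanged, so the dirty flag clears without a run.

Initial pass — values computed on the first demand:
  node1 = add(6, -7) = -1
  node3 = neg(-1) = 1
  node5 = absv(1) = 1
  node7 = add(1, -7) = -6
  node8 = max2(1, -6) = 1
  node11 = neg(1) = -1
  node12 = add(1, -1) = 0
  node13 = absv(0) = 0

Second demand — change propagation:
  node1: re-runs because input7 -7->-8; new result -2.
  node3: re-runs because node1 -1->-2; new result 2.
  node5: re-runs because node3 1->2; new result 2.
  node7: re-runs because node5 1->2; input7 -7->-8; new result -6 (unchanged).
  node8: re-runs because node5 1->2; new result 2.
  node11: re-runs because node8 1->2; new result -2.
  node12: re-runs because node5 1->2; node11 -1->-2; new result 0 (unchanged).
  node13: re-examined; everything it read last time is the same (node12 unchanged) — cache 0 kept, no run.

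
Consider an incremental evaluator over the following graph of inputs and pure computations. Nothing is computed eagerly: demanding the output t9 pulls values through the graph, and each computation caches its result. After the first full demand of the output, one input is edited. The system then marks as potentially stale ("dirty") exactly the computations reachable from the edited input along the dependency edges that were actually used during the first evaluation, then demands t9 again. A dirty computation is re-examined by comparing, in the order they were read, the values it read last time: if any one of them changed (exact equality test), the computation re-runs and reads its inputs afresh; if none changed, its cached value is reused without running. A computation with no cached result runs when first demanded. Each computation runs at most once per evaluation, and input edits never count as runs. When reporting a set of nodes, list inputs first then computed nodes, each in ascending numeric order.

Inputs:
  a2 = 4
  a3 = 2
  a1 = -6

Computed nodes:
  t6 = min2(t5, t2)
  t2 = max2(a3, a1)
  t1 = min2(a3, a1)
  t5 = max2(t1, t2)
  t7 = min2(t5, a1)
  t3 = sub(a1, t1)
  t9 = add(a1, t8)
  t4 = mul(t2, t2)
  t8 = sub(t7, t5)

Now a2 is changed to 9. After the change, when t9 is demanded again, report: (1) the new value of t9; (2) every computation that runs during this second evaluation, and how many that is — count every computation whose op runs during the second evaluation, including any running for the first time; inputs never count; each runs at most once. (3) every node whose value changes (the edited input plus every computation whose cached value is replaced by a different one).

Initial pass — values computed on the first demand:
  t1 = min2(2, -6) = -6
  t2 = max2(2, -6) = 2
  t5 = max2(-6, 2) = 2
  t7 = min2(2, -6) = -6
  t8 = sub(-6, 2) = -8
  t9 = add(-6, -8) = -14

Second demand — change propagation:
  no demanded computation ever read a2, so the edit dirties nothing and nothing runs.

The important point: nothing the output needs ever reads a2, so the edit is invisible to it.

t9 now evaluates to -14.
Run set: none (0 run).
Changed values: a2.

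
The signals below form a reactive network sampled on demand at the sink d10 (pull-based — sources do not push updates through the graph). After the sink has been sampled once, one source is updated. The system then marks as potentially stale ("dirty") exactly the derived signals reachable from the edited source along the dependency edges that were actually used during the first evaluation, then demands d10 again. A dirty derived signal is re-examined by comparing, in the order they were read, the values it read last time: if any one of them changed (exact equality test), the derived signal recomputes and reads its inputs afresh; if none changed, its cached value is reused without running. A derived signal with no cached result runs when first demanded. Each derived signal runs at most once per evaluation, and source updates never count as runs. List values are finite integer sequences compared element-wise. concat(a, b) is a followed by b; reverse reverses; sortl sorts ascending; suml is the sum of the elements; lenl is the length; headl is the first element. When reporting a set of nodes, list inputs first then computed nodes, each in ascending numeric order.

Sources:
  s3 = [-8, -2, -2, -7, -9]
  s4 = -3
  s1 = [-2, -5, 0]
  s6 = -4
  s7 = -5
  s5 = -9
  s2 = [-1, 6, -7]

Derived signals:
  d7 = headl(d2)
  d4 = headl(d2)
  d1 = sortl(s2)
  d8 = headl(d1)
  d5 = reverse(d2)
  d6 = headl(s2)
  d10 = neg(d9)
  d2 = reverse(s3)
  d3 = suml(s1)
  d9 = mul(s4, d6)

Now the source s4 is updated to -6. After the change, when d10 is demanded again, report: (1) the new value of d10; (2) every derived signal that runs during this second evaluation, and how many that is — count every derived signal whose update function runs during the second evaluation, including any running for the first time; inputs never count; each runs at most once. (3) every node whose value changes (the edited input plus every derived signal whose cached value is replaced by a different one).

Initial pass — values computed on the first demand:
  d6 = headl([-1, 6, -7]) = -1
  d9 = mul(-3, -1) = 3
  d10 = neg(3) = -3

Second demand — change propagation:
  d9: re-runs because s4 -3->-6; new result 6.
  d10: re-runs because d9 3->6; new result -6.

d10 now evaluates to -6.
Run set: d9, d10 (2 run).
Changed values: s4, d9, d10.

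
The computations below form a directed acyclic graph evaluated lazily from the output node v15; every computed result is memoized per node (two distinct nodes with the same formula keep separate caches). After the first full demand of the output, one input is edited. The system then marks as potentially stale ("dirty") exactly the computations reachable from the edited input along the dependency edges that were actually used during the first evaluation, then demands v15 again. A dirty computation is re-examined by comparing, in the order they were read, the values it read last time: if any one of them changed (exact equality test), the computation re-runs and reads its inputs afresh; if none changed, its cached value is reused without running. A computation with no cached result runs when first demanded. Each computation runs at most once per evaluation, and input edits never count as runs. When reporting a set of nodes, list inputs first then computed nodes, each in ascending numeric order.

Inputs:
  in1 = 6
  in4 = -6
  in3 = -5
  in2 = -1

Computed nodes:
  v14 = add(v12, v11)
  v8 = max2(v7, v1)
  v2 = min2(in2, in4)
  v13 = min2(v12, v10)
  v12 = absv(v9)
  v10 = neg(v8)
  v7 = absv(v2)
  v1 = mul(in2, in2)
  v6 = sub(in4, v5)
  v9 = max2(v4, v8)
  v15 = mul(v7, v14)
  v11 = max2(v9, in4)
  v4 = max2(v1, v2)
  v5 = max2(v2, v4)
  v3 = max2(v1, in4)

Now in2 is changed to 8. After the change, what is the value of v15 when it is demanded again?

Demanding v15 again yields 768.
Note where the cutoff bites: v7 is checked, finds nothing changed, and keeps its cache.

First demand of the output computes:
  v1 = mul(-1, -1) = 1
  v2 = min2(-1, -6) = -6
  v4 = max2(1, -6) = 1
  v7 = absv(-6) = 6
  v8 = max2(6, 1) = 6
  v9 = max2(1, 6) = 6
  v11 = max2(6, -6) = 6
  v12 = absv(6) = 6
  v14 = add(6, 6) = 12
  v15 = mul(6, 12) = 72

After the edit, cleaning proceeds:
  v1: a read changed (in2 -1->8; in2 -1->8) — executes, giving 64.
  v2: a read changed (in2 -1->8) — executes, giving -6 — identical to its old value.
  v4: a read changed (v1 1->64) — executes, giving 64.
  v7: dirty, but its reads are unchanged (v2 unchanged); cached 6 stands.
  v8: a read changed (v1 1->64) — executes, giving 64.
  v9: a read changed (v4 1->64; v8 6->64) — executes, giving 64.
  v11: a read changed (v9 6->64) — executes, giving 64.
  v12: a read changed (v9 6->64) — executes, giving 64.
  v14: a read changed (v12 6->64; v11 6->64) — executes, giving 128.
  v15: a read changed (v14 12->128) — executes, giving 768.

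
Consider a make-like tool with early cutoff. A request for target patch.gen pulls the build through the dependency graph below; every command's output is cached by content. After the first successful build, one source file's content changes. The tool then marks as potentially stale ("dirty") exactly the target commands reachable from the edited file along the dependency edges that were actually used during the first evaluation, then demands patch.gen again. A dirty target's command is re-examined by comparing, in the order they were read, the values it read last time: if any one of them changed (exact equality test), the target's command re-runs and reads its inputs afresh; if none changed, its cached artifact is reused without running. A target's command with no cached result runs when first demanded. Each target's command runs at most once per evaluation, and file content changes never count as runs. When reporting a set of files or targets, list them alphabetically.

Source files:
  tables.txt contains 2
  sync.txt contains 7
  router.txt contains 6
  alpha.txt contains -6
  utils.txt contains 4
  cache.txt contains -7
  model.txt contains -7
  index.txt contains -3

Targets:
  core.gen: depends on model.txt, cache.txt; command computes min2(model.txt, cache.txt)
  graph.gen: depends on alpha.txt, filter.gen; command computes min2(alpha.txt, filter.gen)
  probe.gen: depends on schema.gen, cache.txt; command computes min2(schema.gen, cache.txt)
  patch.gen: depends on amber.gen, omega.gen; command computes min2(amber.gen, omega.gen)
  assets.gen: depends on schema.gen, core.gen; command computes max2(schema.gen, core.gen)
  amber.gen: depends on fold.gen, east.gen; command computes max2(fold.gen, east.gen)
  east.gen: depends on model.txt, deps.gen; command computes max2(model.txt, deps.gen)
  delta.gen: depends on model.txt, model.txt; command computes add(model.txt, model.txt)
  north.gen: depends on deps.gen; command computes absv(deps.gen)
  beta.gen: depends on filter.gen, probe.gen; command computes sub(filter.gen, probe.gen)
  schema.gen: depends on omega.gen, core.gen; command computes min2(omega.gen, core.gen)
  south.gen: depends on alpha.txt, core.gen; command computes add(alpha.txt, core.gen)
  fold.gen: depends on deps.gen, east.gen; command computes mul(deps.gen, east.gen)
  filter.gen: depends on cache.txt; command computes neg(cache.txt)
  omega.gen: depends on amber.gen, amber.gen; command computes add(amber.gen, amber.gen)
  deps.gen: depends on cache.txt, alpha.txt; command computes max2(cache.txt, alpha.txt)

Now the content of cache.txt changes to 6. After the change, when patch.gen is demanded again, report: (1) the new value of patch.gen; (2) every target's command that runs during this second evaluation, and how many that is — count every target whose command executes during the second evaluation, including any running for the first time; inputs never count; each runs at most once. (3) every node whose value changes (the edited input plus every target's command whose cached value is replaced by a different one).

First demand of the output computes:
  deps.gen = max2(-7, -6) = -6
  east.gen = max2(-7, -6) = -6
  fold.gen = mul(-6, -6) = 36
  amber.gen = max2(36, -6) = 36
  omega.gen = add(36, 36) = 72
  patch.gen = min2(36, 72) = 36

After the edit, cleaning proceeds:
  deps.gen: a read changed (cache.txt -7->6) — executes, giving 6.
  east.gen: a read changed (deps.gen -6->6) — executes, giving 6.
  fold.gen: a read changed (deps.gen -6->6; east.gen -6->6) — executes, giving 36 — identical to its old value.
  amber.gen: a read changed (east.gen -6->6) — executes, giving 36 — identical to its old value.
  omega.gen: dirty, but its reads are unchanged (amber.gen unchanged, amber.gen unchanged); cached 72 stands.
  patch.gen: dirty, but its reads are unchanged (amber.gen unchanged, omega.gen unchanged); cached 36 stands.

Note where the cutoff bites: omega.gen is checked, finds nothing changed, and keeps its cache.

Demanding patch.gen again yields 36.
4 target commands run: amber.gen, deps.gen, east.gen, fold.gen.
The nodes whose values change: cache.txt, deps.gen, east.gen.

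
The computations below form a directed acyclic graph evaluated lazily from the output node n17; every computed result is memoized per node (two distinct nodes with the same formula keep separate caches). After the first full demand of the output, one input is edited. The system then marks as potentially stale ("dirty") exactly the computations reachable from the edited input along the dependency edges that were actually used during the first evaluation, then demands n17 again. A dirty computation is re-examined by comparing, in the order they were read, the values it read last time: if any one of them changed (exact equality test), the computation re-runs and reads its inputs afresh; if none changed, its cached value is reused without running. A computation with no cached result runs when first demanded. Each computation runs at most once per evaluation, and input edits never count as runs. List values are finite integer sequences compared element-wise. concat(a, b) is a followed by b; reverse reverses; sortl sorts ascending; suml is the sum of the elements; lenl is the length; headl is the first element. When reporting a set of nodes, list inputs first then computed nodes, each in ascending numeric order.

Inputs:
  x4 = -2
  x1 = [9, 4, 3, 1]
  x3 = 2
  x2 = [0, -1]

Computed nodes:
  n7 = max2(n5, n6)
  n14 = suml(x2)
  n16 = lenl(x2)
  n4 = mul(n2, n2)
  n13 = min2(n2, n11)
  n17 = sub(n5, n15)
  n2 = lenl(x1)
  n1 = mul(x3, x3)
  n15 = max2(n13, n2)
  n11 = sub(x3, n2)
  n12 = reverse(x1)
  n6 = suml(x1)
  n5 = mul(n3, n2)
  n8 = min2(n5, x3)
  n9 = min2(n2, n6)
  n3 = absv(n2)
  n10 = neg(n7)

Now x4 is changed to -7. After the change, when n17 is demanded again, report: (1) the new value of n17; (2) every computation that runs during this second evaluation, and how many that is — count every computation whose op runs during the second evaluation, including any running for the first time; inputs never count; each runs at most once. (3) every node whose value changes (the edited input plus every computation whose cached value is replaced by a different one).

Demanding n17 again yields 12.
0 computations run: none.
The nodes whose values change: x4.
Note the shortcut — nothing in the graph depends on x4 at all, so no recomputation happens.

First demand of the output computes:
  n2 = lenl([9, 4, 3, 1]) = 4
  n3 = absv(4) = 4
  n5 = mul(4, 4) = 16
  n11 = sub(2, 4) = -2
  n13 = min2(4, -2) = -2
  n15 = max2(-2, 4) = 4
  n17 = sub(16, 4) = 12

After the edit, cleaning proceeds:
  no node depends on x4 at all; the second demand re-runs nothing.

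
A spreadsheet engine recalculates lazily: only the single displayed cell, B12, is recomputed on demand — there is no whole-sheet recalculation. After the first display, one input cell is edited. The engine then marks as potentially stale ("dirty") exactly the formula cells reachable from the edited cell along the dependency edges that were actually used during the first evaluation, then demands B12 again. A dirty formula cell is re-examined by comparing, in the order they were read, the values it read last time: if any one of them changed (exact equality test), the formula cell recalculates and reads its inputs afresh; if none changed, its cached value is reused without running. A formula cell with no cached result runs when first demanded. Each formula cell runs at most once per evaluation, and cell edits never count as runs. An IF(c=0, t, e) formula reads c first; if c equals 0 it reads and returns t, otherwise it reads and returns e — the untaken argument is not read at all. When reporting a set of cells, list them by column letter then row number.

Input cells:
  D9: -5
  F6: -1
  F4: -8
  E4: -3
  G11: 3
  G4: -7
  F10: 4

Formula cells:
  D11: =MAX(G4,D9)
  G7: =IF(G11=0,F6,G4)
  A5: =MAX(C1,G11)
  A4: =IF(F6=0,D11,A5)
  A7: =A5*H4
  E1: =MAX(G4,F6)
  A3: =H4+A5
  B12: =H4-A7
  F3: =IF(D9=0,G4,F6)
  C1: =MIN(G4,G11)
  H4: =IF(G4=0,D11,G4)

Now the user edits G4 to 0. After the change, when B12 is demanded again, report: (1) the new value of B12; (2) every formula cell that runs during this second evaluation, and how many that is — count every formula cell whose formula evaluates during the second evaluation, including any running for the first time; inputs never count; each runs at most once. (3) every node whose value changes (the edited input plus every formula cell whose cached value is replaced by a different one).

First evaluation (everything demanded from the output):
  C1 = MIN(-7, 3) = -7
  A5 = MAX(-7, 3) = 3
  H4 = IF(G4=0: G4=-7 -> else branch G4) = -7
  A7 = 3 * -7 = -21
  B12 = -7 - -21 = 14

Propagation after the edit:
  C1: runs — G4 -7->0; result 0.
  A5: runs — C1 -7->0; result 3 (same value as before).
  D11: demanded for the first time — runs, produces 0.
  H4: runs — G4 -7->0; G4 -7->0; result 0.
  A7: runs — H4 -7->0; result 0.
  B12: runs — H4 -7->0; A7 -21->0; result 0.

Key observation: a condition flipped, so demand reaches new nodes — D11 runs for the first time.

New value of B12: 0.
Formula cells that run: A5, A7, B12, C1, D11, H4 — 6 in total.
Values that change: A7, B12, C1, G4, H4.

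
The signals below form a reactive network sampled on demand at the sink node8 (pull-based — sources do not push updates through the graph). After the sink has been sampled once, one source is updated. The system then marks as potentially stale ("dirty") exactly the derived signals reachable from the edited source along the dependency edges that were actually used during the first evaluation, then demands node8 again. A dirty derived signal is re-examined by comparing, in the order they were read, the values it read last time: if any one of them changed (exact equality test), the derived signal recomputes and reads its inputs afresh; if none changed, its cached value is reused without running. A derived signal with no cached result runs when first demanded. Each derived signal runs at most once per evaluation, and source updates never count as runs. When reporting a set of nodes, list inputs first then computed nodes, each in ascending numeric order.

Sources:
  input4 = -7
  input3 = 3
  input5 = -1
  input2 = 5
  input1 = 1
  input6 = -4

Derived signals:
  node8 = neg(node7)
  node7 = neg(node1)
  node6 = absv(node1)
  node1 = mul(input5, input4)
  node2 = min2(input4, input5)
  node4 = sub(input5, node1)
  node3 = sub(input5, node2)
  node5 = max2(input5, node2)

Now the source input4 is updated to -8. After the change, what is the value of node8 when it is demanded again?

Initial pass — values computed on the first demand:
  node1 = mul(-1, -7) = 7
  node7 = neg(7) = -7
  node8 = neg(-7) = 7

Second demand — change propagation:
  node1: re-runs because input4 -7->-8; new result 8.
  node7: re-runs because node1 7->8; new result -8.
  node8: re-runs because node7 -7->-8; new result 8.

node8 now evaluates to 8.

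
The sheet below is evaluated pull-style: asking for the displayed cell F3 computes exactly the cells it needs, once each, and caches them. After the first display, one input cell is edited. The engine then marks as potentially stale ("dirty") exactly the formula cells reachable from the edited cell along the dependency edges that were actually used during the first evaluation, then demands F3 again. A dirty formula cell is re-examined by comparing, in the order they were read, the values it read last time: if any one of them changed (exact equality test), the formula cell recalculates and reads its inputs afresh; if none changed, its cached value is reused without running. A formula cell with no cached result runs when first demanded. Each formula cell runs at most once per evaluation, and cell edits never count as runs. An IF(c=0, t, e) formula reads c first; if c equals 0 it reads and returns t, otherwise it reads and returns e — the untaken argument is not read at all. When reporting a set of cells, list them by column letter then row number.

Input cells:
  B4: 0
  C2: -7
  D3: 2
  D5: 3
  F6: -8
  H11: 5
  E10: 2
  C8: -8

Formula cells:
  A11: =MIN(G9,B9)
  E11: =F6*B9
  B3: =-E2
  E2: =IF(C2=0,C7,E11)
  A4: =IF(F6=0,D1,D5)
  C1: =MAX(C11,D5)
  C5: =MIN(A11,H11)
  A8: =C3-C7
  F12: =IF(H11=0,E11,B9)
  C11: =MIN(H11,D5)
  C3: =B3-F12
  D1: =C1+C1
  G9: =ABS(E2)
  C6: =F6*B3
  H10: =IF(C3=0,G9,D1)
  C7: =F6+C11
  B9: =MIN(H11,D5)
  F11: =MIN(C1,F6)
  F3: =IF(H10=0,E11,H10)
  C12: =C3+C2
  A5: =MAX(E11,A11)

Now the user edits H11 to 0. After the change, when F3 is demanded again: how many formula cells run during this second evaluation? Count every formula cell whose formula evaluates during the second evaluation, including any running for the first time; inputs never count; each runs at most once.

First demand of the output computes:
  B9 = MIN(5, 3) = 3
  C11 = MIN(5, 3) = 3
  C1 = MAX(3, 3) = 3
  D1 = 3 + 3 = 6
  E11 = -8 * 3 = -24
  E2 = IF(C2=0: C2=-7 -> else branch E11) = -24
  B3 = -(-24) = 24
  F12 = IF(H11=0: H11=5 -> else branch B9) = 3
  C3 = 24 - 3 = 21
  H10 = IF(C3=0: C3=21 -> else branch D1) = 6
  F3 = IF(H10=0: H10=6 -> else branch H10) = 6

After the edit, cleaning proceeds:
  B9: a read changed (H11 5->0) — executes, giving 0.
  C11: stays stale; no demand reaches it after the flip.
  C1: stays stale; no demand reaches it after the flip.
  D1: stays stale; no demand reaches it after the flip.
  E11: a read changed (B9 3->0) — executes, giving 0.
  E2: a read changed (E11 -24->0) — executes, giving 0.
  B3: a read changed (E2 -24->0) — executes, giving 0.
  F12: a read changed (H11 5->0; B9 3->0) — executes, giving 0.
  C3: a read changed (B3 24->0; F12 3->0) — executes, giving 0.
  G9: had never run; runs now, result 0.
  H10: a read changed (C3 21->0) — executes, giving 0.
  F3: a read changed (H10 6->0; H10 6->0) — executes, giving 0.

Note the branch switch — demand abandons C1, C11, D1, which are never re-examined.

9 formula cells run: B3, B9, C3, E2, E11, F3, F12, G9, H10.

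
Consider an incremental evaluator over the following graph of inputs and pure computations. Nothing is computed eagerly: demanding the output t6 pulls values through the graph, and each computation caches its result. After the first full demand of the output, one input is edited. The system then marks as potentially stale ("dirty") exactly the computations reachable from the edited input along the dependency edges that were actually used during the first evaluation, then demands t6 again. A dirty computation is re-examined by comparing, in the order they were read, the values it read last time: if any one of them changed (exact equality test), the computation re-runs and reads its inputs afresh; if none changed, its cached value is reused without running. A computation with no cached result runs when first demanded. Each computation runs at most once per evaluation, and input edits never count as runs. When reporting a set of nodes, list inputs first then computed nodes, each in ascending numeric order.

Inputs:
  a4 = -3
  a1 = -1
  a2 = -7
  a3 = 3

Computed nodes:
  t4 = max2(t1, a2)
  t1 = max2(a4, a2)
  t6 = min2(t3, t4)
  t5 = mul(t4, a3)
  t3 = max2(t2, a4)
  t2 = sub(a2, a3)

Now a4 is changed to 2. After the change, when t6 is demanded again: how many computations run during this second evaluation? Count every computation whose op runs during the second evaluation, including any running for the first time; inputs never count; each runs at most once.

Initial pass — values computed on the first demand:
  t1 = max2(-3, -7) = -3
  t2 = sub(-7, 3) = -10
  t3 = max2(-10, -3) = -3
  t4 = max2(-3, -7) = -3
  t6 = min2(-3, -3) = -3

Second demand — change propagation:
  t1: re-runs because a4 -3->2; new result 2.
  t3: re-runs because a4 -3->2; new result 2.
  t4: re-runs because t1 -3->2; new result 2.
  t6: re-runs because t3 -3->2; t4 -3->2; new result 2.

Run set: t1, t3, t4, t6 (4 run).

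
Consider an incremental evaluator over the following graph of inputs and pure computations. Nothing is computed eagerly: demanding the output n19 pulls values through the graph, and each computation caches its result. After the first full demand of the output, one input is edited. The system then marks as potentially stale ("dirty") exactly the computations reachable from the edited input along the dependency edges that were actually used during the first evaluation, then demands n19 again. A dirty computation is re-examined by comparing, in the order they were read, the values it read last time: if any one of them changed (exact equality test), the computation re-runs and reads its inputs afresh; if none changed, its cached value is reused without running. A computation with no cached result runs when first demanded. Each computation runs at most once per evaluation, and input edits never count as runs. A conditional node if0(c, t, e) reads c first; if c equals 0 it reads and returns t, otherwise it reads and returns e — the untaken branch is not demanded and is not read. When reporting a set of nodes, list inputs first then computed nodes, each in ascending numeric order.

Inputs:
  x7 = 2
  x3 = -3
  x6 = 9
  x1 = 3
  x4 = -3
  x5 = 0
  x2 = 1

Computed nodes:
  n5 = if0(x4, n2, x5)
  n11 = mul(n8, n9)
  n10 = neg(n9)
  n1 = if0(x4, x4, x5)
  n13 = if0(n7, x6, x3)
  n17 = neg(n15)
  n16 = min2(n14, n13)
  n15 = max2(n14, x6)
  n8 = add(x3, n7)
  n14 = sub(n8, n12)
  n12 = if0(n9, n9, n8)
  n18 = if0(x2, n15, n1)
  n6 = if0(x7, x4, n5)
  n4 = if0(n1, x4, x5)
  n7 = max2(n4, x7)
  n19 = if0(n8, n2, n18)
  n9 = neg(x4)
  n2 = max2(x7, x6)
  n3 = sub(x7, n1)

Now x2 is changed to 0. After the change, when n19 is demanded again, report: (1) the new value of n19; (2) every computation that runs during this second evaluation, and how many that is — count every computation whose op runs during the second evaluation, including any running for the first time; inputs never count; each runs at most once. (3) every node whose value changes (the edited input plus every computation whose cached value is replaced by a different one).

n19 now evaluates to 9.
Run set: n9, n12, n14, n15, n18, n19 (6 run).
Changed values: x2, n18, n19.
The important point: the flipped condition pulls in fresh nodes; n9, n12, n14, n15 run for the first time.

Initial pass — values computed on the first demand:
  n1 = if0(x4=-3 -> else branch x5) = 0
  n4 = if0(n1=0 -> then branch x4) = -3
  n7 = max2(-3, 2) = 2
  n8 = add(-3, 2) = -1
  n18 = if0(x2=1 -> else branch n1) = 0
  n19 = if0(n8=-1 -> else branch n18) = 0

Second demand — change propagation:
  n9: newly demanded (no cache) — executes and yields 3.
  n12: newly demanded (no cache) — executes and yields -1.
  n14: newly demanded (no cache) — executes and yields 0.
  n15: newly demanded (no cache) — executes and yields 9.
  n18: re-runs because x2 1->0; new result 9.
  n19: re-runs because n18 0->9; new result 9.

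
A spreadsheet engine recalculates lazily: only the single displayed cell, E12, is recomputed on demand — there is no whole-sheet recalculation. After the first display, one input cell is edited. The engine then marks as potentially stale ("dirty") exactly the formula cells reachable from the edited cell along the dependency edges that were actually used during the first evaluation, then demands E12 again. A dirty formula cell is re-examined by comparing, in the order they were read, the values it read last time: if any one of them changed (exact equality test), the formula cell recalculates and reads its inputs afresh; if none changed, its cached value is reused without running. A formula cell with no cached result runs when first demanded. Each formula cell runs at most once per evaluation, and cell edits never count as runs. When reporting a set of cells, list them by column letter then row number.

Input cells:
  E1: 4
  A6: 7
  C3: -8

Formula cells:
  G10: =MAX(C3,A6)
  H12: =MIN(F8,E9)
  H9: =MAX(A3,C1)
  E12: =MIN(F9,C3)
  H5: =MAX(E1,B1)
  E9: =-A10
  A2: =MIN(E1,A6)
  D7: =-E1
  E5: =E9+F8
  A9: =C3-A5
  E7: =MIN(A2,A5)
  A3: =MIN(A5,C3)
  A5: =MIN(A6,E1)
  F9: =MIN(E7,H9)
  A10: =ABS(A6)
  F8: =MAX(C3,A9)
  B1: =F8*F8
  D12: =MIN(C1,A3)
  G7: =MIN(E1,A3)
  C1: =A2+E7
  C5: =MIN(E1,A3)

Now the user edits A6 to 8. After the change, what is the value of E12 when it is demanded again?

First evaluation (everything demanded from the output):
  A2 = MIN(4, 7) = 4
  A5 = MIN(7, 4) = 4
  A3 = MIN(4, -8) = -8
  E7 = MIN(4, 4) = 4
  C1 = 4 + 4 = 8
  H9 = MAX(-8, 8) = 8
  F9 = MIN(4, 8) = 4
  E12 = MIN(4, -8) = -8

Propagation after the edit:
  A2: runs — A6 7->8; result 4 (same value as before).
  A5: runs — A6 7->8; result 4 (same value as before).
  A3: checked — values it read are unchanged (A5 unchanged, C3 unchanged); reused cached -8 without running.
  E7: checked — values it read are unchanged (A2 unchanged, A5 unchanged); reused cached 4 without running.
  C1: checked — values it read are unchanged (A2 unchanged, E7 unchanged); reused cached 8 without running.
  H9: checked — values it read are unchanged (A3 unchanged, C1 unchanged); reused cached 8 without running.
  F9: checked — values it read are unchanged (E7 unchanged, H9 unchanged); reused cached 4 without running.
  E12: checked — values it read are unchanged (F9 unchanged, C3 unchanged); reused cached -8 without running.

Key observation: the cutoff stops propagation at E7 — its inputs' values are unchanged, so it reuses its cache.

New value of E12: -8.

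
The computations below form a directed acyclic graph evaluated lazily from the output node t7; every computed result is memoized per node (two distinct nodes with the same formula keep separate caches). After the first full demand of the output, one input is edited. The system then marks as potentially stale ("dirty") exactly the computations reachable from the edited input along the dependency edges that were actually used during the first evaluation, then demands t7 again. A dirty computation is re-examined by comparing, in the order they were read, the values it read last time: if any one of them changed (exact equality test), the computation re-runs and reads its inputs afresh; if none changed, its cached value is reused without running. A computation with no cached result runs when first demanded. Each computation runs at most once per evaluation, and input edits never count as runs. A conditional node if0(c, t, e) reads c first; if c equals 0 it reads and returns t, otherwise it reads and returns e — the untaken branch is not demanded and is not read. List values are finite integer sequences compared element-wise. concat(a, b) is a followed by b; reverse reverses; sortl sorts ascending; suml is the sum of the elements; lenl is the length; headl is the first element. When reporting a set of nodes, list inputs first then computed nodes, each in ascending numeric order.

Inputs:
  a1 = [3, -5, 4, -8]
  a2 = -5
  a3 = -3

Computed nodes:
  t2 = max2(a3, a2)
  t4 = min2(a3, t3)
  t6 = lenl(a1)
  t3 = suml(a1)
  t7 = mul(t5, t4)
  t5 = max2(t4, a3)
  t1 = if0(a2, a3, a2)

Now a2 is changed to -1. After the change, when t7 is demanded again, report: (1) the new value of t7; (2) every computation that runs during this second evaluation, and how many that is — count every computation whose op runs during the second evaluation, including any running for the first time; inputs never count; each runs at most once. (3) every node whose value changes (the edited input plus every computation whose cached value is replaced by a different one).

Demanding t7 again yields 18.
0 computations run: none.
The nodes whose values change: a2.
Note the shortcut — a2 feeds only undemanded nodes, so no recomputation happens.

First demand of the output computes:
  t3 = suml([3, -5, 4, -8]) = -6
  t4 = min2(-3, -6) = -6
  t5 = max2(-6, -3) = -3
  t7 = mul(-3, -6) = 18

After the edit, cleaning proceeds:
  a2 only reaches undemanded nodes; the second demand re-runs nothing.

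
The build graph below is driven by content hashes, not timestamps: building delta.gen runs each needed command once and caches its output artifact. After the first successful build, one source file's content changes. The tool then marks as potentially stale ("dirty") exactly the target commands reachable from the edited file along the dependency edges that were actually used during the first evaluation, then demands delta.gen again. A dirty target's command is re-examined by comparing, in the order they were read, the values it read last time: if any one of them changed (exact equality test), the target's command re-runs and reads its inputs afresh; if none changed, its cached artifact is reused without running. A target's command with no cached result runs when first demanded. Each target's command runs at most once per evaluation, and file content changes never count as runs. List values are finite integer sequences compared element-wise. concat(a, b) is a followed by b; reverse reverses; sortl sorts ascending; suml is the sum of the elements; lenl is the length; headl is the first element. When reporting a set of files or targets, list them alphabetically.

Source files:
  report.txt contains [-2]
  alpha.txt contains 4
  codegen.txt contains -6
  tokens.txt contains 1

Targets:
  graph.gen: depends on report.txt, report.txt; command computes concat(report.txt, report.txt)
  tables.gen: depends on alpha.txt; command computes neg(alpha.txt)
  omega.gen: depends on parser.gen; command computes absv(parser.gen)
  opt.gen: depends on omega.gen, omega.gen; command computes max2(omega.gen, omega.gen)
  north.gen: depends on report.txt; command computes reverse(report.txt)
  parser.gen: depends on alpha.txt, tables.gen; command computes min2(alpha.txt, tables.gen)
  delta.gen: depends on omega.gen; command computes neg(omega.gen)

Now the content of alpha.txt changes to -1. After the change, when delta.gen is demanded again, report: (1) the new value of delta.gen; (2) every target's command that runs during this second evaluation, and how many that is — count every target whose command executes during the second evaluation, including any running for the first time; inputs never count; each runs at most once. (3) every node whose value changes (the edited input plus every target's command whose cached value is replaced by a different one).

delta.gen now evaluates to -1.
Run set: delta.gen, omega.gen, parser.gen, tables.gen (4 run).
Changed values: alpha.txt, delta.gen, omega.gen, parser.gen, tables.gen.

Initial pass — values computed on the first demand:
  tables.gen = neg(4) = -4
  parser.gen = min2(4, -4) = -4
  omega.gen = absv(-4) = 4
  delta.gen = neg(4) = -4

Second demand — change propagation:
  tables.gen: re-runs because alpha.txt 4->-1; new result 1.
  parser.gen: re-runs because alpha.txt 4->-1; tables.gen -4->1; new result -1.
  omega.gen: re-runs because parser.gen -4->-1; new result 1.
  delta.gen: re-runs because omega.gen 4->1; new result -1.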